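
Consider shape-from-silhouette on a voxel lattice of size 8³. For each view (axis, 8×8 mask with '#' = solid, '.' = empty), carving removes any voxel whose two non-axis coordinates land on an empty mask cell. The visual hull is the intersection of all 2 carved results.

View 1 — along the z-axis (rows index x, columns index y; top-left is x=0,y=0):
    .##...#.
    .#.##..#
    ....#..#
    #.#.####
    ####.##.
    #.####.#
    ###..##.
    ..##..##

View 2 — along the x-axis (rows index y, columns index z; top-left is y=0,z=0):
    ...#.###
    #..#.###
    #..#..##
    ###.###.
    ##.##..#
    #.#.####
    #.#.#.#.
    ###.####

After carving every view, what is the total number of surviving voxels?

|visual hull| = 183

start: 8×8×8 = 512 voxels
after view 1 [z-axis, 36 of 64 cells solid] → remaining = 288
after view 2 [x-axis, 41 of 64 cells solid] → remaining = 183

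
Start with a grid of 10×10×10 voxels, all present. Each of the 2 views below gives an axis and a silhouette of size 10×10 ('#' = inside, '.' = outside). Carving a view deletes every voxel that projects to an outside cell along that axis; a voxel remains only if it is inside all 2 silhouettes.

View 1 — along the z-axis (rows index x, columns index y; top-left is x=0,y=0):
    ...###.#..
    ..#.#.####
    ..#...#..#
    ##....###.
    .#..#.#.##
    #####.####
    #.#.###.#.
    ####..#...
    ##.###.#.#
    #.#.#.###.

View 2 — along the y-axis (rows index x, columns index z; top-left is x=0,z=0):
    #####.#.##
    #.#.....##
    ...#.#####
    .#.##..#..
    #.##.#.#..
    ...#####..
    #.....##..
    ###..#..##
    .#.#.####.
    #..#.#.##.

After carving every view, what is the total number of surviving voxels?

initial block: 10^3 = 1000
  1. axis=2 (XY plane), |mask|=56  ⇒  voxels=560
  2. axis=1 (XZ plane), |mask|=52  ⇒  voxels=284

284 voxels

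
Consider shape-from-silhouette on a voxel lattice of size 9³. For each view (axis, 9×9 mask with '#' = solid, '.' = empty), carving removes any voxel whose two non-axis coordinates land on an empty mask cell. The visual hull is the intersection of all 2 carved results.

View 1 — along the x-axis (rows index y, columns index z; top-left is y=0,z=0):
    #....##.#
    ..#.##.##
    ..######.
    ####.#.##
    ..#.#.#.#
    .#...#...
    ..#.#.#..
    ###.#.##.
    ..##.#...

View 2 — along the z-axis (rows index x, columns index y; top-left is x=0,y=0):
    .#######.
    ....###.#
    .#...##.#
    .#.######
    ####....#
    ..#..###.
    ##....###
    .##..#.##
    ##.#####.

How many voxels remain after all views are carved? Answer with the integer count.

|visual hull| = 204

before carving: 729 voxels (9×9×9)
[1] x-view keeps 40 columns → grid now 360
[2] z-view keeps 48 columns → grid now 204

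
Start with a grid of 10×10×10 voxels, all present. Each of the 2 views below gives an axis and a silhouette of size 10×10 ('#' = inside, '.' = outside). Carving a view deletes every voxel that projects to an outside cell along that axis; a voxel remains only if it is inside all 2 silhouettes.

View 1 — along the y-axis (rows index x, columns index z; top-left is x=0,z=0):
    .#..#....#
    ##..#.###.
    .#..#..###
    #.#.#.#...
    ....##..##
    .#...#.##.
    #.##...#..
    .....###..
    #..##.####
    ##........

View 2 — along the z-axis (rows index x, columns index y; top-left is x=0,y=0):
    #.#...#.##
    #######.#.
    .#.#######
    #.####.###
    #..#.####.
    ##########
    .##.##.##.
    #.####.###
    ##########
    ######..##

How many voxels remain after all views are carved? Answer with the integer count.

voxel count = 333

full grid |V| = 1000
carve view 1 (along y, XZ-mask fill 42/100): 420 voxels remain
carve view 2 (along z, XY-mask fill 77/100): 333 voxels remain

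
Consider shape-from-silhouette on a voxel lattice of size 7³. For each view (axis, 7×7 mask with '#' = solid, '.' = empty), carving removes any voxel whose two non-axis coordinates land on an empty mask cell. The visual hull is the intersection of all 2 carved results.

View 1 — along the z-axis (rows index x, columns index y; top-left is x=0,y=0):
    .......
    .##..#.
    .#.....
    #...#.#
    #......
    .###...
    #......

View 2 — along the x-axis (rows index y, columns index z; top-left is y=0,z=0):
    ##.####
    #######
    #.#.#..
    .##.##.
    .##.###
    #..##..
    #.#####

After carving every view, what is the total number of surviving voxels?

before carving: 343 voxels (7×7×7)
step 1: project along z, AND mask (12/49) → |grid| = 84
step 2: project along x, AND mask (34/49) → |grid| = 63

63 voxels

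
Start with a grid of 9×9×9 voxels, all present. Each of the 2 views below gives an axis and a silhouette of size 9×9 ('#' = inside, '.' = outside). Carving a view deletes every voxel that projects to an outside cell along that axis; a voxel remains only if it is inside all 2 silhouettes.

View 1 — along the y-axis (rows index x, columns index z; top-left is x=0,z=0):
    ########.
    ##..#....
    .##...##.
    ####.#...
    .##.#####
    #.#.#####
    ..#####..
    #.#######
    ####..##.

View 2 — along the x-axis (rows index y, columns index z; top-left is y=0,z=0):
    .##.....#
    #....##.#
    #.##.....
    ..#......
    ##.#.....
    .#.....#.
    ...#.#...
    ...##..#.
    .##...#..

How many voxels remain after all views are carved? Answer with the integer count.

start: 9×9×9 = 729 voxels
V1 y: intersect with XZ mask (53 set) -- 477 left
V2 x: intersect with YZ mask (24 set) -- 144 left

|visual hull| = 144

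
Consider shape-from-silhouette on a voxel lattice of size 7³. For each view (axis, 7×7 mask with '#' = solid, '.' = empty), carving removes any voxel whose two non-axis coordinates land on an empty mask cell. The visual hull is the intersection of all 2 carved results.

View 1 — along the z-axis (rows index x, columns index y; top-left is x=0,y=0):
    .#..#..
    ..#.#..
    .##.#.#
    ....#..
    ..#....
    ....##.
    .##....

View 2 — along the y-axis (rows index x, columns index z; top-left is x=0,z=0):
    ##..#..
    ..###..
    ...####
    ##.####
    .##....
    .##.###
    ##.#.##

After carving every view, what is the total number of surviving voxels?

start: 7×7×7 = 343 voxels
  1. axis=2 (XY plane), |mask|=14  ⇒  voxels=98
  2. axis=1 (XZ plane), |mask|=28  ⇒  voxels=56

56 voxels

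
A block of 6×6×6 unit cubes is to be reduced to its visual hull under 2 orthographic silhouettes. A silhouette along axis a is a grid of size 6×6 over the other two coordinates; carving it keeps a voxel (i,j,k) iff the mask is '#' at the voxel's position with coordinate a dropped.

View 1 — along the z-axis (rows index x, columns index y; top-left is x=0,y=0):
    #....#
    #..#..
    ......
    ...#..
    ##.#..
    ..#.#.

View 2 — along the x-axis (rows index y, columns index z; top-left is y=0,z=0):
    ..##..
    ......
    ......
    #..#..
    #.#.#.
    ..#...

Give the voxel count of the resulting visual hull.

|visual hull| = 16

before carving: 216 voxels (6×6×6)
carve view 1 (along z, XY-mask fill 10/36): 60 voxels remain
carve view 2 (along x, YZ-mask fill 8/36): 16 voxels remain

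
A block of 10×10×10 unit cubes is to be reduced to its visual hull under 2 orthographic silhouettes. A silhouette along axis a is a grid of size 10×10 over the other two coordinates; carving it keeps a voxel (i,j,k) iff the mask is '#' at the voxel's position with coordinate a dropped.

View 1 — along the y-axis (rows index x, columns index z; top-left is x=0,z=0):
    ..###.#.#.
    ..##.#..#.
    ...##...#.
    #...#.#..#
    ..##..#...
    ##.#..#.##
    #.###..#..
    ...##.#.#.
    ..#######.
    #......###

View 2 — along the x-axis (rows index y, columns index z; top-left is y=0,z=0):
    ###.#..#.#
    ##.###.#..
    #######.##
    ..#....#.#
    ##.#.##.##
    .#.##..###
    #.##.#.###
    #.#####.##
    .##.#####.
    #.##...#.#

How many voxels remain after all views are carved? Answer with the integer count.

voxel count = 284

full grid |V| = 1000
[1] y-view keeps 45 columns → grid now 450
[2] x-view keeps 64 columns → grid now 284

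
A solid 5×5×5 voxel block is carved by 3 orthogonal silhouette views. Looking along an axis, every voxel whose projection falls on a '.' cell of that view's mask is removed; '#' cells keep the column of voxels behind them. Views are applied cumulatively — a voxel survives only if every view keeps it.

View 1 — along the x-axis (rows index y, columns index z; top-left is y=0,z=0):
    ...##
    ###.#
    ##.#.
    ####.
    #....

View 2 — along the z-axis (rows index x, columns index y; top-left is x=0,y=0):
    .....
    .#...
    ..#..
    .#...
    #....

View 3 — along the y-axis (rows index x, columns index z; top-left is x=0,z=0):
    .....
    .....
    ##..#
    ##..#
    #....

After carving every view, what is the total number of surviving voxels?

voxel count = 5

start: 5×5×5 = 125 voxels
after view 1 [x-axis, 14 of 25 cells solid] → remaining = 70
after view 2 [z-axis, 4 of 25 cells solid] → remaining = 13
after view 3 [y-axis, 7 of 25 cells solid] → remaining = 5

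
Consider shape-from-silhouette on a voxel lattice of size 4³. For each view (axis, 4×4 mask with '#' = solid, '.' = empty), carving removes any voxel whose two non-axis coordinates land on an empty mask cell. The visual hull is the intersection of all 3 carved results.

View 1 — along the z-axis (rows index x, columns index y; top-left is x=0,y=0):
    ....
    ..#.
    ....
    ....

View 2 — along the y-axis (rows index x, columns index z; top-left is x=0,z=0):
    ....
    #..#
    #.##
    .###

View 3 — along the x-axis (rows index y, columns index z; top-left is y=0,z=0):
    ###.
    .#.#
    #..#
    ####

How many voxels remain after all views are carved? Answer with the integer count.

|visual hull| = 2

full grid |V| = 64
V1 z: intersect with XY mask (1 set) -- 4 left
V2 y: intersect with XZ mask (8 set) -- 2 left
V3 x: intersect with YZ mask (11 set) -- 2 left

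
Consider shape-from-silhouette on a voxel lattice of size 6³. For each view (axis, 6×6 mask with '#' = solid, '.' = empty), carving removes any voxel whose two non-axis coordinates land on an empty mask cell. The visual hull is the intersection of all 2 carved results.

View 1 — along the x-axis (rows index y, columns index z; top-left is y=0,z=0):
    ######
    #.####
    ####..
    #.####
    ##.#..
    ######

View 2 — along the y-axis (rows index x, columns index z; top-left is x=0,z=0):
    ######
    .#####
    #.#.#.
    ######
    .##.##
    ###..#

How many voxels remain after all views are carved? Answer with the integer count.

before carving: 216 voxels (6×6×6)
V1 x: intersect with YZ mask (29 set) -- 174 left
V2 y: intersect with XZ mask (28 set) -- 132 left

voxel count = 132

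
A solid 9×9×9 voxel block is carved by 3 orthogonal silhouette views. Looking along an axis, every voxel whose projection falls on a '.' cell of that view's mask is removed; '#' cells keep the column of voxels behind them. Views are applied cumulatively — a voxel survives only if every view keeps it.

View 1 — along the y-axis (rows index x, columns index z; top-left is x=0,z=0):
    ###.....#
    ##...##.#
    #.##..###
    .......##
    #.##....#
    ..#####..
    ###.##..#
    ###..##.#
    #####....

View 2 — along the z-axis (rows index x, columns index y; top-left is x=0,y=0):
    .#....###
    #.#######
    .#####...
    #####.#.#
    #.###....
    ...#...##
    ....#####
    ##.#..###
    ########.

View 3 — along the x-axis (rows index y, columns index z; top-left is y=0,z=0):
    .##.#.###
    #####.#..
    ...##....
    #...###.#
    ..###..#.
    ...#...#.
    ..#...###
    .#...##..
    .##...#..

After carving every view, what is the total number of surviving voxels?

full grid |V| = 729
carve view 1 (along y, XZ-mask fill 43/81): 387 voxels remain
carve view 2 (along z, XY-mask fill 50/81): 237 voxels remain
carve view 3 (along x, YZ-mask fill 35/81): 102 voxels remain

|visual hull| = 102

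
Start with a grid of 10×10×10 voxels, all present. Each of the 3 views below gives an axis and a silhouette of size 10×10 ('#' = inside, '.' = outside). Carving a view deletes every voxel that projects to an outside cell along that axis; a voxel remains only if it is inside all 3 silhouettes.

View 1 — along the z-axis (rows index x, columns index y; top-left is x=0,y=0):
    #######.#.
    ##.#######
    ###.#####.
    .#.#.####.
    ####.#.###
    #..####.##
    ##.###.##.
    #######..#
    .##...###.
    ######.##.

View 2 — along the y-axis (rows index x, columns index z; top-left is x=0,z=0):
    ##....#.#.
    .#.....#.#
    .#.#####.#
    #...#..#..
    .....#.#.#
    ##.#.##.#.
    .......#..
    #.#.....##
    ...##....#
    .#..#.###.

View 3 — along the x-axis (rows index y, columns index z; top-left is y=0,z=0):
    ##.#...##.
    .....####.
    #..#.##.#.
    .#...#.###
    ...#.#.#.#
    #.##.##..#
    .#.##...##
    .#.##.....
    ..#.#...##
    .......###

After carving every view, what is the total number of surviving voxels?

initial block: 10^3 = 1000
after view 1 [z-axis, 74 of 100 cells solid] → remaining = 740
after view 2 [y-axis, 39 of 100 cells solid] → remaining = 293
after view 3 [x-axis, 44 of 100 cells solid] → remaining = 136

remaining voxels: 136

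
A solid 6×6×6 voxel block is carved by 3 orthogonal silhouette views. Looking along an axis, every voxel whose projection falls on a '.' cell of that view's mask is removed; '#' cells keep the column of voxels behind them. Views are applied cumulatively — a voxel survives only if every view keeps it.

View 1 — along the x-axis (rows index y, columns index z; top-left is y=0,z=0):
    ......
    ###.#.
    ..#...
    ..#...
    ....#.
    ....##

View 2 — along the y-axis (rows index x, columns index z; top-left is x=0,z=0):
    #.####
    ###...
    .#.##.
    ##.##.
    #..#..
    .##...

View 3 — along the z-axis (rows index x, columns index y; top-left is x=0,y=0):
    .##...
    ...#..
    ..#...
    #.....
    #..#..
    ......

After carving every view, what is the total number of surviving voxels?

before carving: 216 voxels (6×6×6)
  1. axis=0 (YZ plane), |mask|=9  ⇒  voxels=54
  2. axis=1 (XZ plane), |mask|=19  ⇒  voxels=27
  3. axis=2 (XY plane), |mask|=7  ⇒  voxels=5

voxel count = 5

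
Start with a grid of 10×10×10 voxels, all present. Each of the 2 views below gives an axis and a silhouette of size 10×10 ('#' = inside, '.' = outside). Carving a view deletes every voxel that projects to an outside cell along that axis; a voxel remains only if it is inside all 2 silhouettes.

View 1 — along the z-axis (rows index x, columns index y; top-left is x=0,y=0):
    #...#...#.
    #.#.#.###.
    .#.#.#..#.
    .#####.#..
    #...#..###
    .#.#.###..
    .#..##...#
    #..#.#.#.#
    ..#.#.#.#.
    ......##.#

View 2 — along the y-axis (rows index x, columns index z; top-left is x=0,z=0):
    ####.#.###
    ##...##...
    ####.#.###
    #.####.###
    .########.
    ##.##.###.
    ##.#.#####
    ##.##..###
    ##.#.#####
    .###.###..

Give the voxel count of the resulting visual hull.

remaining voxels: 320

initial block: 10^3 = 1000
step 1: project along z, AND mask (45/100) → |grid| = 450
step 2: project along y, AND mask (72/100) → |grid| = 320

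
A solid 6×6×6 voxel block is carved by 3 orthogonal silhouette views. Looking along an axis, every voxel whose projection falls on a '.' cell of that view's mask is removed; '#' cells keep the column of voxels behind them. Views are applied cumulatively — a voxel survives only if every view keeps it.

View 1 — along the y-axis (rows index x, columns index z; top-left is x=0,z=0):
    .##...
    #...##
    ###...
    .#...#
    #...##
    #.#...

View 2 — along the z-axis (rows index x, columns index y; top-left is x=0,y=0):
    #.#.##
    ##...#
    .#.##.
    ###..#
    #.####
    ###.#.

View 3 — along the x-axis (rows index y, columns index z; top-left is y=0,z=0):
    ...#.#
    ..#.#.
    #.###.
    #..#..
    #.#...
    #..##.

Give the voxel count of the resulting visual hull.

remaining voxels: 23

full grid |V| = 216
after view 1 [y-axis, 15 of 36 cells solid] → remaining = 90
after view 2 [z-axis, 23 of 36 cells solid] → remaining = 57
after view 3 [x-axis, 15 of 36 cells solid] → remaining = 23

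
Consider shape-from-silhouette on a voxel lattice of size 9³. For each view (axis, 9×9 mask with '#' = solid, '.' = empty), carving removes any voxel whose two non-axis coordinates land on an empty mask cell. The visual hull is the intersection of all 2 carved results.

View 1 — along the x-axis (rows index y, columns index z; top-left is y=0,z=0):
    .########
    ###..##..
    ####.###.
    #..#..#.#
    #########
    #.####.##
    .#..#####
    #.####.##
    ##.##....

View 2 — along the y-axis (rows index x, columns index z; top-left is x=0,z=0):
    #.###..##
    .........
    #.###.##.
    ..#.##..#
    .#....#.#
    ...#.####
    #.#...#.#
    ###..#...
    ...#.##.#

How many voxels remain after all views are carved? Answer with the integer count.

228 voxels

full grid |V| = 729
[1] x-view keeps 57 columns → grid now 513
[2] y-view keeps 36 columns → grid now 228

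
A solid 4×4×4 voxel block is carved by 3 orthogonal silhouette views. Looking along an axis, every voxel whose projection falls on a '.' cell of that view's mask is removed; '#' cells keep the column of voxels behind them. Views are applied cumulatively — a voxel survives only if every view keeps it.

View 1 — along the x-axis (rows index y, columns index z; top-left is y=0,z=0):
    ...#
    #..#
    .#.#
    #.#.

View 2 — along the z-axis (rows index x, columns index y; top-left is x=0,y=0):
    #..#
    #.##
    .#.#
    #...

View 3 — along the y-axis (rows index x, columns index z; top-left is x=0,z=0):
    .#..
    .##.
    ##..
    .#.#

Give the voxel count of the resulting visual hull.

before carving: 64 voxels (4×4×4)
V1 x: intersect with YZ mask (7 set) -- 28 left
V2 z: intersect with XY mask (8 set) -- 13 left
V3 y: intersect with XZ mask (7 set) -- 5 left

|visual hull| = 5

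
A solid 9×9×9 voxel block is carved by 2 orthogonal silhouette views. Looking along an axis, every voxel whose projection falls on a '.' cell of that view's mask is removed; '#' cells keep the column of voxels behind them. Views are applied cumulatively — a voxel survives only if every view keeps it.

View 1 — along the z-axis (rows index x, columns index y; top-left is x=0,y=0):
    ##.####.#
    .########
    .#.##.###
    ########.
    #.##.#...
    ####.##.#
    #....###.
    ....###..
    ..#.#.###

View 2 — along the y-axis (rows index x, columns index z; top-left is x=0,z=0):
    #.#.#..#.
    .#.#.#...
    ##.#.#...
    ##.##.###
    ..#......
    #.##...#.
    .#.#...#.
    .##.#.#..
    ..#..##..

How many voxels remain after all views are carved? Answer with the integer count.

before carving: 729 voxels (9×9×9)
after view 1 [z-axis, 52 of 81 cells solid] → remaining = 468
after view 2 [y-axis, 33 of 81 cells solid] → remaining = 203

|visual hull| = 203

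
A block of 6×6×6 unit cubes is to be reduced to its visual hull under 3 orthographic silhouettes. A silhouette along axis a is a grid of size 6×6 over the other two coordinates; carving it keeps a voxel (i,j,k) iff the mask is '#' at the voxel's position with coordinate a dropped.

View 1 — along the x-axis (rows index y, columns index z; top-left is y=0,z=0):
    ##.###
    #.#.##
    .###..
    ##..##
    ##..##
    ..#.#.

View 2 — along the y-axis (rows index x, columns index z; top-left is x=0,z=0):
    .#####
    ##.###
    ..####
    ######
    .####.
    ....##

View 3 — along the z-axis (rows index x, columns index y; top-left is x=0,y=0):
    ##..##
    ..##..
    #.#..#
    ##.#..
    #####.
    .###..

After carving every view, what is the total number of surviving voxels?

remaining voxels: 54

before carving: 216 voxels (6×6×6)
step 1: project along x, AND mask (22/36) → |grid| = 132
step 2: project along y, AND mask (26/36) → |grid| = 96
step 3: project along z, AND mask (20/36) → |grid| = 54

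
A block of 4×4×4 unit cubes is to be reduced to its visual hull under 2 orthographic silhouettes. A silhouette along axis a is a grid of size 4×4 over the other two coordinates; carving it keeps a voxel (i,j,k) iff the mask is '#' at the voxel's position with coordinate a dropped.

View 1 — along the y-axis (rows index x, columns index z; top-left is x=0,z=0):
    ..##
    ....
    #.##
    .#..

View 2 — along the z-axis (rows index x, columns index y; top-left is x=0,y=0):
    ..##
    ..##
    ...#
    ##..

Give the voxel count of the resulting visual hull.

remaining voxels: 9

full grid |V| = 64
step 1: project along y, AND mask (6/16) → |grid| = 24
step 2: project along z, AND mask (7/16) → |grid| = 9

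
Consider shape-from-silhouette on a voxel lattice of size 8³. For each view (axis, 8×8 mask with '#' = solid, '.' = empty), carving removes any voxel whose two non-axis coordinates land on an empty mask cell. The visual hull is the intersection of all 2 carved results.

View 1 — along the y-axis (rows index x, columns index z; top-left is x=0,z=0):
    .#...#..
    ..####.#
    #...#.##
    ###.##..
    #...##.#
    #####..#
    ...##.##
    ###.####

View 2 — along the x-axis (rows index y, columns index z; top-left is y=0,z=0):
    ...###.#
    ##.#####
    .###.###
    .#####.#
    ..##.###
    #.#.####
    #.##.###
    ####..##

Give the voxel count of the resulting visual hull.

210 voxels

full grid |V| = 512
after view 1 [y-axis, 37 of 64 cells solid] → remaining = 296
after view 2 [x-axis, 46 of 64 cells solid] → remaining = 210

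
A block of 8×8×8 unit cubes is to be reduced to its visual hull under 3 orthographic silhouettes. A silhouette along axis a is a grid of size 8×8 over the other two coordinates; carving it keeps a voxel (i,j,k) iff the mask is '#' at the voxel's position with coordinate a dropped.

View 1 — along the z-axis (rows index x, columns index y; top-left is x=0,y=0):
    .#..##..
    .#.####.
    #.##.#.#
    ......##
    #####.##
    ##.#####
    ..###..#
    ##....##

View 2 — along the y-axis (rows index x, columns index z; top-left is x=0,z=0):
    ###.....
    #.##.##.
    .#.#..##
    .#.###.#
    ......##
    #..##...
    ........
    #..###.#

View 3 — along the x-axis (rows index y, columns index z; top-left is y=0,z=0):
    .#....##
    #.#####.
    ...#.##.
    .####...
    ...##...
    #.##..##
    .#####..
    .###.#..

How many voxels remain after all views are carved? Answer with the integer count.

voxel count = 64

start: 8×8×8 = 512 voxels
carve view 1 (along z, XY-mask fill 37/64): 296 voxels remain
carve view 2 (along y, XZ-mask fill 27/64): 119 voxels remain
carve view 3 (along x, YZ-mask fill 32/64): 64 voxels remain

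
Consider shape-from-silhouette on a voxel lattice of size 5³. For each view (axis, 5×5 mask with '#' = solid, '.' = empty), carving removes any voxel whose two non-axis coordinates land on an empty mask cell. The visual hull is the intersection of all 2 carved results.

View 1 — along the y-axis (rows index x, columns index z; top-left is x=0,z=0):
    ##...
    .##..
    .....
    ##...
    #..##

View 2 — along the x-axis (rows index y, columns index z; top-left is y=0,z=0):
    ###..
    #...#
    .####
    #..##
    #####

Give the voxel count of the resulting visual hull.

remaining voxels: 31

full grid |V| = 125
V1 y: intersect with XZ mask (9 set) -- 45 left
V2 x: intersect with YZ mask (17 set) -- 31 left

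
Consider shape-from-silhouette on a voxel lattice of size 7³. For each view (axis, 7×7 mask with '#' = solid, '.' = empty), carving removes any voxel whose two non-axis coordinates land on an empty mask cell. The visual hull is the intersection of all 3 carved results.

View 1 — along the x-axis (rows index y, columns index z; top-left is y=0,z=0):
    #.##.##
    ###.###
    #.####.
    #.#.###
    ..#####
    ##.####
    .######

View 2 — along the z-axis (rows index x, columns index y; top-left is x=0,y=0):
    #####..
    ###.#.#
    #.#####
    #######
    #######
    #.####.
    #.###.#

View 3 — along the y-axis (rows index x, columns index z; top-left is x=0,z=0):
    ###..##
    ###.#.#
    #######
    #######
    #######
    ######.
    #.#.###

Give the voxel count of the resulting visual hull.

full grid |V| = 343
V1 x: intersect with YZ mask (38 set) -- 266 left
V2 z: intersect with XY mask (40 set) -- 213 left
V3 y: intersect with XZ mask (42 set) -- 188 left

voxel count = 188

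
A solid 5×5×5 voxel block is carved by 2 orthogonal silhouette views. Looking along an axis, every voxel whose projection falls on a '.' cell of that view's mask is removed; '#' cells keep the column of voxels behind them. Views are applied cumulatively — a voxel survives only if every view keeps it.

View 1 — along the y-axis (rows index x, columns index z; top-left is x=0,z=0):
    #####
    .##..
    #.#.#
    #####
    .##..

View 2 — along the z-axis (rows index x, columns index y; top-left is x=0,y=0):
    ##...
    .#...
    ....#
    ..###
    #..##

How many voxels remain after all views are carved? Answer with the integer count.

full grid |V| = 125
  1. axis=1 (XZ plane), |mask|=17  ⇒  voxels=85
  2. axis=2 (XY plane), |mask|=10  ⇒  voxels=36

|visual hull| = 36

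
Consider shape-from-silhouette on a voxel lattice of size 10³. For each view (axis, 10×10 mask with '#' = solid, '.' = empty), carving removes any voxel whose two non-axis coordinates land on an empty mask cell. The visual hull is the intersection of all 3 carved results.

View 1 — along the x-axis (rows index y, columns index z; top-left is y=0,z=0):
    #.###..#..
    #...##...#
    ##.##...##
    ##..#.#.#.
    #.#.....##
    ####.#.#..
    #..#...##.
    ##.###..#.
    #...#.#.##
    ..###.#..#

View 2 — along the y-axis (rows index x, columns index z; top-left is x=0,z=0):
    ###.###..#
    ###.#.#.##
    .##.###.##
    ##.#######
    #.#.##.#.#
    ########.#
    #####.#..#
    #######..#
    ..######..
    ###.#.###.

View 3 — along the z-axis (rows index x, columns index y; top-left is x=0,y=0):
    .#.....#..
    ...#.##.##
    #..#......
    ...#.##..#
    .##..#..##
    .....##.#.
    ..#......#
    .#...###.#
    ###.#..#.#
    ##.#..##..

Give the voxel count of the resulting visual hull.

voxel count = 146

start: 10×10×10 = 1000 voxels
carve view 1 (along x, YZ-mask fill 50/100): 500 voxels remain
carve view 2 (along y, XZ-mask fill 73/100): 367 voxels remain
carve view 3 (along z, XY-mask fill 39/100): 146 voxels remain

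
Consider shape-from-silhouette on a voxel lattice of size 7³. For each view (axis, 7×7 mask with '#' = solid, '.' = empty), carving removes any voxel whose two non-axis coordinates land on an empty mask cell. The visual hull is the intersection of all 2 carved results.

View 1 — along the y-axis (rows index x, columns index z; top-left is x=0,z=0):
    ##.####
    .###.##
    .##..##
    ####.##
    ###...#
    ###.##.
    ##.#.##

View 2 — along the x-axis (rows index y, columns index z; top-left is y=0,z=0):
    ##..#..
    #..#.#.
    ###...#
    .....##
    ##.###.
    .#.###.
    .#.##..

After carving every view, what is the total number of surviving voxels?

remaining voxels: 120

start: 7×7×7 = 343 voxels
step 1: project along y, AND mask (35/49) → |grid| = 245
step 2: project along x, AND mask (24/49) → |grid| = 120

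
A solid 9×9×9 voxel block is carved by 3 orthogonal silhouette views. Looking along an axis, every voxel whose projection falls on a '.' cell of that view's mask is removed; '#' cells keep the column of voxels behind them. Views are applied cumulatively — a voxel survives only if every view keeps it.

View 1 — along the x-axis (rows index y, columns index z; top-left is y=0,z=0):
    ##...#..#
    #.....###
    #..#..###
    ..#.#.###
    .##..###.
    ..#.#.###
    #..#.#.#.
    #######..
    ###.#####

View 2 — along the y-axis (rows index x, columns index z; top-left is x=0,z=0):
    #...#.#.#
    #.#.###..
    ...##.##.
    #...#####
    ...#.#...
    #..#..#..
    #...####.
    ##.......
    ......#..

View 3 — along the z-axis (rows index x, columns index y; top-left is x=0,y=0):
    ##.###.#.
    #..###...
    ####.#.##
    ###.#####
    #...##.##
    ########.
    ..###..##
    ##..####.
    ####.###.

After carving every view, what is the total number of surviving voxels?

|visual hull| = 123

before carving: 729 voxels (9×9×9)
step 1: project along x, AND mask (47/81) → |grid| = 423
step 2: project along y, AND mask (32/81) → |grid| = 176
step 3: project along z, AND mask (56/81) → |grid| = 123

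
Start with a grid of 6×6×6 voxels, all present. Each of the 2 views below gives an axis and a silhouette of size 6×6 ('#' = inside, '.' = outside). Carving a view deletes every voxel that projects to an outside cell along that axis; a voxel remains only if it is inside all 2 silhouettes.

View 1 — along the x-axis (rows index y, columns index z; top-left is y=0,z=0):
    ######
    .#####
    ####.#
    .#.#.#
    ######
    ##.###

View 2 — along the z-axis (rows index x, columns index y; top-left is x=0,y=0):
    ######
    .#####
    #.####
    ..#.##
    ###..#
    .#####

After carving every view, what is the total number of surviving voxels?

|visual hull| = 140

start: 6×6×6 = 216 voxels
step 1: project along x, AND mask (30/36) → |grid| = 180
step 2: project along z, AND mask (28/36) → |grid| = 140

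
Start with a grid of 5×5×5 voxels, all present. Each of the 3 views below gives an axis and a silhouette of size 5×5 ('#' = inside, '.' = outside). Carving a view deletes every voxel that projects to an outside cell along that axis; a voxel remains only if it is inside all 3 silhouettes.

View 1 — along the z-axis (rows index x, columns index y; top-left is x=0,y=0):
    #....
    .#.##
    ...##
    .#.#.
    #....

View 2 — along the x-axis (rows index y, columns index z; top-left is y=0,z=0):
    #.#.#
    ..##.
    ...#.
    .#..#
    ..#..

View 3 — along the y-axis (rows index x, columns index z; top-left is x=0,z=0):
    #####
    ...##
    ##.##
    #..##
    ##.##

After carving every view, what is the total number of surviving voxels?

before carving: 125 voxels (5×5×5)
V1 z: intersect with XY mask (9 set) -- 45 left
V2 x: intersect with YZ mask (9 set) -- 18 left
V3 y: intersect with XZ mask (18 set) -- 11 left

11 voxels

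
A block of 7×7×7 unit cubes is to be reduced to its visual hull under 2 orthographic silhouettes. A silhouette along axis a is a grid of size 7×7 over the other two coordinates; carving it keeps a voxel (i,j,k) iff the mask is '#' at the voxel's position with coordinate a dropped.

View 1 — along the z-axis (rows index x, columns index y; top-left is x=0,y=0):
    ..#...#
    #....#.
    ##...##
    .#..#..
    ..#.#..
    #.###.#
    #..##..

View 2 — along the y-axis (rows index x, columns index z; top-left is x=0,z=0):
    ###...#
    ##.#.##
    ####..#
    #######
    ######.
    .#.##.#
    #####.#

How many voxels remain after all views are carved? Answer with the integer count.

full grid |V| = 343
step 1: project along z, AND mask (20/49) → |grid| = 140
step 2: project along y, AND mask (37/49) → |grid| = 102

102 voxels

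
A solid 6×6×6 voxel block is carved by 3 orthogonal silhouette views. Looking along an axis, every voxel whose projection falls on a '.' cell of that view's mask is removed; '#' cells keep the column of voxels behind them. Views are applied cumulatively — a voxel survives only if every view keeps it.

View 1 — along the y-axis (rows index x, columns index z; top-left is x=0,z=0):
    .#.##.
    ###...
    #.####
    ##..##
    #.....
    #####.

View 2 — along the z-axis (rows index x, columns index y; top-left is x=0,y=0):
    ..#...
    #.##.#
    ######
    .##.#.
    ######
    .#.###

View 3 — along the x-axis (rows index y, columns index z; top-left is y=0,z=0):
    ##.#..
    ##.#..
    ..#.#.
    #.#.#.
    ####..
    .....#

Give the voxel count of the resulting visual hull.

remaining voxels: 38

full grid |V| = 216
[1] y-view keeps 21 columns → grid now 126
[2] z-view keeps 24 columns → grid now 83
[3] x-view keeps 16 columns → grid now 38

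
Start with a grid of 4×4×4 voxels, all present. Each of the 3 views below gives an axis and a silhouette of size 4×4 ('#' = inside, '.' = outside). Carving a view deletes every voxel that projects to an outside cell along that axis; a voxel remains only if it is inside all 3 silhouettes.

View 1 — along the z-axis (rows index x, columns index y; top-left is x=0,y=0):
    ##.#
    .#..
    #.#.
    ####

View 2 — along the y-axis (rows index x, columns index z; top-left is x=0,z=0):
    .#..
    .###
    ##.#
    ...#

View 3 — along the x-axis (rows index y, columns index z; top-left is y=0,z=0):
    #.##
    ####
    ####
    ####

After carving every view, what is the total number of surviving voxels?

before carving: 64 voxels (4×4×4)
step 1: project along z, AND mask (10/16) → |grid| = 40
step 2: project along y, AND mask (8/16) → |grid| = 16
step 3: project along x, AND mask (15/16) → |grid| = 14

remaining voxels: 14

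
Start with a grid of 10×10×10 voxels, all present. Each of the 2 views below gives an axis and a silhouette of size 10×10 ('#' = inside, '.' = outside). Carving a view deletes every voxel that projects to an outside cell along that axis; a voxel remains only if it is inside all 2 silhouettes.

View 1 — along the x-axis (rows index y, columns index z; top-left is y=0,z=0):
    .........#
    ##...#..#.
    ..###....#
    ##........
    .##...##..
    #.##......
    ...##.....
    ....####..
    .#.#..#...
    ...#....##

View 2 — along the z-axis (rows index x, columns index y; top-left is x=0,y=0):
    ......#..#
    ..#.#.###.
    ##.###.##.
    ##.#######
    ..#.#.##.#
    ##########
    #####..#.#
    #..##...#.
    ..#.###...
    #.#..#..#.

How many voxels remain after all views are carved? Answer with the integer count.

full grid |V| = 1000
after view 1 [x-axis, 30 of 100 cells solid] → remaining = 300
after view 2 [z-axis, 57 of 100 cells solid] → remaining = 172

remaining voxels: 172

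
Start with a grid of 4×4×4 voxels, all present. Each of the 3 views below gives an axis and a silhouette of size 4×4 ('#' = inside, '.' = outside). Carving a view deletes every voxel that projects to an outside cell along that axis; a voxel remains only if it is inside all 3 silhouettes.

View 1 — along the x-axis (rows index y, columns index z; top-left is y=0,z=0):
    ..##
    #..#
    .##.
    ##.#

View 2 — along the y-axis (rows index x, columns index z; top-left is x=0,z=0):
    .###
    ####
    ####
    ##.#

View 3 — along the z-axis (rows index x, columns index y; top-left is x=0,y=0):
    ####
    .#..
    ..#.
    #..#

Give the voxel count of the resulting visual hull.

initial block: 4^3 = 64
carve view 1 (along x, YZ-mask fill 9/16): 36 voxels remain
carve view 2 (along y, XZ-mask fill 14/16): 32 voxels remain
carve view 3 (along z, XY-mask fill 8/16): 15 voxels remain

15 voxels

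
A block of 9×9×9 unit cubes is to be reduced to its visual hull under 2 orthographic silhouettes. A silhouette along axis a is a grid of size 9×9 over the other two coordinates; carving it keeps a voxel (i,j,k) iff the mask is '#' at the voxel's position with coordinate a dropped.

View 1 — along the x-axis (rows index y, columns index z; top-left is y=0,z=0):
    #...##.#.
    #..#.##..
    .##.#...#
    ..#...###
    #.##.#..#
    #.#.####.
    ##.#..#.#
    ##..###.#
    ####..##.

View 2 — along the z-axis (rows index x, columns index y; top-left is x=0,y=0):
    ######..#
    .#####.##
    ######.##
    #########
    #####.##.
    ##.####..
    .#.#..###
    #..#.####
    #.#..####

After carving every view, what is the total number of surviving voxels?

|visual hull| = 298

before carving: 729 voxels (9×9×9)
[1] x-view keeps 44 columns → grid now 396
[2] z-view keeps 61 columns → grid now 298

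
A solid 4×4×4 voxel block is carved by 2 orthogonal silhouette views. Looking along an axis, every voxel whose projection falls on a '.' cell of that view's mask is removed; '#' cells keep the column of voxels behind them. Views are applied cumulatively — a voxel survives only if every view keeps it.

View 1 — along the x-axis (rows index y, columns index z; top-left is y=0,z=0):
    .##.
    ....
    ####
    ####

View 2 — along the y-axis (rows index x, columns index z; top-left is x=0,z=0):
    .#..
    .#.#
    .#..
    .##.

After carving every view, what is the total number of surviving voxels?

|visual hull| = 17

before carving: 64 voxels (4×4×4)
carve view 1 (along x, YZ-mask fill 10/16): 40 voxels remain
carve view 2 (along y, XZ-mask fill 6/16): 17 voxels remain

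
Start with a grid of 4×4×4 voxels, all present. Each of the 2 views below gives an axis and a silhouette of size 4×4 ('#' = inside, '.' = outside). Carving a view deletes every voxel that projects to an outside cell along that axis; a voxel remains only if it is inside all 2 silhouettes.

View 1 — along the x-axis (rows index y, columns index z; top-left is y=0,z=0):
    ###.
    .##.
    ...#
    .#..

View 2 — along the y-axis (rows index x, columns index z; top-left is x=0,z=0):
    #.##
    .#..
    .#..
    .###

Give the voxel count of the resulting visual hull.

16 voxels

before carving: 64 voxels (4×4×4)
carve view 1 (along x, YZ-mask fill 7/16): 28 voxels remain
carve view 2 (along y, XZ-mask fill 8/16): 16 voxels remain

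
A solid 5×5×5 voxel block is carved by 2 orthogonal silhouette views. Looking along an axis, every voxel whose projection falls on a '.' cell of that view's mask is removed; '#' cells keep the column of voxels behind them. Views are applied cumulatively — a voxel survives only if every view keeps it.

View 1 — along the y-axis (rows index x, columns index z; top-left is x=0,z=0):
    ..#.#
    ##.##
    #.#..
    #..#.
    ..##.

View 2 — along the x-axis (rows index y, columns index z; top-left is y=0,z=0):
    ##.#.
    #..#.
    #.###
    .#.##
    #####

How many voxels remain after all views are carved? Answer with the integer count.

initial block: 5^3 = 125
V1 y: intersect with XZ mask (12 set) -- 60 left
V2 x: intersect with YZ mask (17 set) -- 42 left

voxel count = 42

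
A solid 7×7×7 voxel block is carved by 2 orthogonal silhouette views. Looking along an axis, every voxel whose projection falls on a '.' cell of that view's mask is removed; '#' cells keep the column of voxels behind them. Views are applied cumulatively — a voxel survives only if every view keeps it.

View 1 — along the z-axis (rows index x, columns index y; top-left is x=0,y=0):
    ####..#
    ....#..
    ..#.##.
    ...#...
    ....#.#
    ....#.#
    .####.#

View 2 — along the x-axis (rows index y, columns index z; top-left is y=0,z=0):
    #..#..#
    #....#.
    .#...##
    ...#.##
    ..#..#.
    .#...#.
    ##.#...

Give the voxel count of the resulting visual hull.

initial block: 7^3 = 343
carve view 1 (along z, XY-mask fill 19/49): 133 voxels remain
carve view 2 (along x, YZ-mask fill 18/49): 49 voxels remain

voxel count = 49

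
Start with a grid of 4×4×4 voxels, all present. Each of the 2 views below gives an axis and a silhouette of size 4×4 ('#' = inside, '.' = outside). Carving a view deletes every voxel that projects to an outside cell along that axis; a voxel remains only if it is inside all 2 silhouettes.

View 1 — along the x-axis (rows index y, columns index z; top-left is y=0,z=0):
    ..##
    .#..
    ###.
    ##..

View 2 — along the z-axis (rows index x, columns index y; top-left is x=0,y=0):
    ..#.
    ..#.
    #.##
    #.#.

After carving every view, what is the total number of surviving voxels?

before carving: 64 voxels (4×4×4)
V1 x: intersect with YZ mask (8 set) -- 32 left
V2 z: intersect with XY mask (7 set) -- 18 left

remaining voxels: 18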